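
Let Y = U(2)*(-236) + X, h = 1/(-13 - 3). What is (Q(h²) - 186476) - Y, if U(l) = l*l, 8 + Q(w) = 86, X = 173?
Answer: -185627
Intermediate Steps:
h = -1/16 (h = 1/(-16) = -1/16 ≈ -0.062500)
Q(w) = 78 (Q(w) = -8 + 86 = 78)
U(l) = l²
Y = -771 (Y = 2²*(-236) + 173 = 4*(-236) + 173 = -944 + 173 = -771)
(Q(h²) - 186476) - Y = (78 - 186476) - 1*(-771) = -186398 + 771 = -185627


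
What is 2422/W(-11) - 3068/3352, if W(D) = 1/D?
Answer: -22326763/838 ≈ -26643.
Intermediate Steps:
2422/W(-11) - 3068/3352 = 2422/(1/(-11)) - 3068/3352 = 2422/(-1/11) - 3068*1/3352 = 2422*(-11) - 767/838 = -26642 - 767/838 = -22326763/838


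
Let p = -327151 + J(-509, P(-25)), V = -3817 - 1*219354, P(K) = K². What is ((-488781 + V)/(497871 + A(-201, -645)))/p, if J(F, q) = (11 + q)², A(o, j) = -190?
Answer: -711952/38493136945 ≈ -1.8496e-5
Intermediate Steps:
V = -223171 (V = -3817 - 219354 = -223171)
p = 77345 (p = -327151 + (11 + (-25)²)² = -327151 + (11 + 625)² = -327151 + 636² = -327151 + 404496 = 77345)
((-488781 + V)/(497871 + A(-201, -645)))/p = ((-488781 - 223171)/(497871 - 190))/77345 = -711952/497681*(1/77345) = -711952*1/497681*(1/77345) = -711952/497681*1/77345 = -711952/38493136945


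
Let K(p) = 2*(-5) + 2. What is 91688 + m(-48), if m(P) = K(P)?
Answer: 91680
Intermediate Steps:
K(p) = -8 (K(p) = -10 + 2 = -8)
m(P) = -8
91688 + m(-48) = 91688 - 8 = 91680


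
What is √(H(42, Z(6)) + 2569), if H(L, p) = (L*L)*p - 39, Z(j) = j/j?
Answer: √4294 ≈ 65.529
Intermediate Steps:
Z(j) = 1
H(L, p) = -39 + p*L² (H(L, p) = L²*p - 39 = p*L² - 39 = -39 + p*L²)
√(H(42, Z(6)) + 2569) = √((-39 + 1*42²) + 2569) = √((-39 + 1*1764) + 2569) = √((-39 + 1764) + 2569) = √(1725 + 2569) = √4294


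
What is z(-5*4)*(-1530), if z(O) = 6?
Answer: -9180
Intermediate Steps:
z(-5*4)*(-1530) = 6*(-1530) = -9180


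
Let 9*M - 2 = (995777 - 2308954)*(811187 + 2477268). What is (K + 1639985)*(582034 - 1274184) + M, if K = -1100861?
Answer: -7676715560933/9 ≈ -8.5297e+11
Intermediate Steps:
M = -4318323471533/9 (M = 2/9 + ((995777 - 2308954)*(811187 + 2477268))/9 = 2/9 + (-1313177*3288455)/9 = 2/9 + (⅑)*(-4318323471535) = 2/9 - 4318323471535/9 = -4318323471533/9 ≈ -4.7981e+11)
(K + 1639985)*(582034 - 1274184) + M = (-1100861 + 1639985)*(582034 - 1274184) - 4318323471533/9 = 539124*(-692150) - 4318323471533/9 = -373154676600 - 4318323471533/9 = -7676715560933/9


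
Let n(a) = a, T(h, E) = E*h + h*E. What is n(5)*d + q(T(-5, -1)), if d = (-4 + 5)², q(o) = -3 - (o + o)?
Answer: -18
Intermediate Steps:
T(h, E) = 2*E*h (T(h, E) = E*h + E*h = 2*E*h)
q(o) = -3 - 2*o
d = 1 (d = 1² = 1)
n(5)*d + q(T(-5, -1)) = 5*1 + (-3 - 4*(-1)*(-5)) = 5 + (-3 - 2*10) = 5 + (-3 - 20) = 5 - 23 = -18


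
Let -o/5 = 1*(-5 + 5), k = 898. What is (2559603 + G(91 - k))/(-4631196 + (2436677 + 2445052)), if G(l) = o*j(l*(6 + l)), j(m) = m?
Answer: 853201/83511 ≈ 10.217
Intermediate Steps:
o = 0 (o = -5*(-5 + 5) = -5*0 = 0)
G(l) = 0 (G(l) = 0*(l*(6 + l)) = 0)
(2559603 + G(91 - k))/(-4631196 + (2436677 + 2445052)) = (2559603 + 0)/(-4631196 + (2436677 + 2445052)) = 2559603/(-4631196 + 4881729) = 2559603/250533 = 2559603*(1/250533) = 853201/83511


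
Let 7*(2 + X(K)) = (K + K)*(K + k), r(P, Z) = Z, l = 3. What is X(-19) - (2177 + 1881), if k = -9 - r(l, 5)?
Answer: -27166/7 ≈ -3880.9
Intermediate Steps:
k = -14 (k = -9 - 1*5 = -9 - 5 = -14)
X(K) = -2 + 2*K*(-14 + K)/7 (X(K) = -2 + ((K + K)*(K - 14))/7 = -2 + ((2*K)*(-14 + K))/7 = -2 + (2*K*(-14 + K))/7 = -2 + 2*K*(-14 + K)/7)
X(-19) - (2177 + 1881) = (-2 - 4*(-19) + (2/7)*(-19)**2) - (2177 + 1881) = (-2 + 76 + (2/7)*361) - 1*4058 = (-2 + 76 + 722/7) - 4058 = 1240/7 - 4058 = -27166/7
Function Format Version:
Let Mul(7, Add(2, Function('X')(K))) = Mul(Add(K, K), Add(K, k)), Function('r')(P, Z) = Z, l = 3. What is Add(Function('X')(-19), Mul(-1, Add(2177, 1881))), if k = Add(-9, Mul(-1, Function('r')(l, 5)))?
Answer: Rational(-27166, 7) ≈ -3880.9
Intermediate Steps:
k = -14 (k = Add(-9, Mul(-1, 5)) = Add(-9, -5) = -14)
Function('X')(K) = Add(-2, Mul(Rational(2, 7), K, Add(-14, K))) (Function('X')(K) = Add(-2, Mul(Rational(1, 7), Mul(Add(K, K), Add(K, -14)))) = Add(-2, Mul(Rational(1, 7), Mul(Mul(2, K), Add(-14, K)))) = Add(-2, Mul(Rational(1, 7), Mul(2, K, Add(-14, K)))) = Add(-2, Mul(Rational(2, 7), K, Add(-14, K))))
Add(Function('X')(-19), Mul(-1, Add(2177, 1881))) = Add(Add(-2, Mul(-4, -19), Mul(Rational(2, 7), Pow(-19, 2))), Mul(-1, Add(2177, 1881))) = Add(Add(-2, 76, Mul(Rational(2, 7), 361)), Mul(-1, 4058)) = Add(Add(-2, 76, Rational(722, 7)), -4058) = Add(Rational(1240, 7), -4058) = Rational(-27166, 7)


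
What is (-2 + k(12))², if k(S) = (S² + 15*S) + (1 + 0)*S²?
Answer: 217156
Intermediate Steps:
k(S) = 2*S² + 15*S (k(S) = (S² + 15*S) + 1*S² = (S² + 15*S) + S² = 2*S² + 15*S)
(-2 + k(12))² = (-2 + 12*(15 + 2*12))² = (-2 + 12*(15 + 24))² = (-2 + 12*39)² = (-2 + 468)² = 466² = 217156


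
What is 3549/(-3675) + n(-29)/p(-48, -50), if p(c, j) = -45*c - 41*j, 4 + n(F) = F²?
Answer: -113003/147350 ≈ -0.76690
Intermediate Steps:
n(F) = -4 + F²
3549/(-3675) + n(-29)/p(-48, -50) = 3549/(-3675) + (-4 + (-29)²)/(-45*(-48) - 41*(-50)) = 3549*(-1/3675) + (-4 + 841)/(2160 + 2050) = -169/175 + 837/4210 = -113003/147350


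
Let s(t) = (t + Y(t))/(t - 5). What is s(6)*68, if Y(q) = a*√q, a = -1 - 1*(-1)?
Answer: 408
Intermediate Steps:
a = 0 (a = -1 + 1 = 0)
Y(q) = 0 (Y(q) = 0*√q = 0)
s(t) = t/(-5 + t) (s(t) = (t + 0)/(t - 5) = t/(-5 + t))
s(6)*68 = (6/(-5 + 6))*68 = (6/1)*68 = (6*1)*68 = 6*68 = 408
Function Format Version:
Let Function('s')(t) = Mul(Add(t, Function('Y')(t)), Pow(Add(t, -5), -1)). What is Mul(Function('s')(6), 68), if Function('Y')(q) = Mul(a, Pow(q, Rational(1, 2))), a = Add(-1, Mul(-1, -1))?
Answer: 408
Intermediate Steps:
a = 0 (a = Add(-1, 1) = 0)
Function('Y')(q) = 0 (Function('Y')(q) = Mul(0, Pow(q, Rational(1, 2))) = 0)
Function('s')(t) = Mul(t, Pow(Add(-5, t), -1)) (Function('s')(t) = Mul(Add(t, 0), Pow(Add(t, -5), -1)) = Mul(t, Pow(Add(-5, t), -1)))
Mul(Function('s')(6), 68) = Mul(Mul(6, Pow(Add(-5, 6), -1)), 68) = Mul(Mul(6, Pow(1, -1)), 68) = Mul(Mul(6, 1), 68) = Mul(6, 68) = 408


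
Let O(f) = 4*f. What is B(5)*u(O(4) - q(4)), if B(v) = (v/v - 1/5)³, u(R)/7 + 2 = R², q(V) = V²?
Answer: -896/125 ≈ -7.1680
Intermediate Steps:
u(R) = -14 + 7*R²
B(v) = 64/125 (B(v) = (1 - 1*⅕)³ = (1 - ⅕)³ = (⅘)³ = 64/125)
B(5)*u(O(4) - q(4)) = 64*(-14 + 7*(4*4 - 1*4²)²)/125 = 64*(-14 + 7*(16 - 1*16)²)/125 = 64*(-14 + 7*(16 - 16)²)/125 = 64*(-14 + 7*0²)/125 = 64*(-14 + 7*0)/125 = 64*(-14 + 0)/125 = (64/125)*(-14) = -896/125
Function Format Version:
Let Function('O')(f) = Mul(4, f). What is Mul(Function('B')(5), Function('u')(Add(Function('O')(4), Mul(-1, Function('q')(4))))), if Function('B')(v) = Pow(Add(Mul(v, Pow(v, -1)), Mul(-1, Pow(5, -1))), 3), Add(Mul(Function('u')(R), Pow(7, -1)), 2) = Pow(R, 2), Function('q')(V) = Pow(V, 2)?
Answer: Rational(-896, 125) ≈ -7.1680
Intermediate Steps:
Function('u')(R) = Add(-14, Mul(7, Pow(R, 2)))
Function('B')(v) = Rational(64, 125) (Function('B')(v) = Pow(Add(1, Mul(-1, Rational(1, 5))), 3) = Pow(Add(1, Rational(-1, 5)), 3) = Pow(Rational(4, 5), 3) = Rational(64, 125))
Mul(Function('B')(5), Function('u')(Add(Function('O')(4), Mul(-1, Function('q')(4))))) = Mul(Rational(64, 125), Add(-14, Mul(7, Pow(Add(Mul(4, 4), Mul(-1, Pow(4, 2))), 2)))) = Mul(Rational(64, 125), Add(-14, Mul(7, Pow(Add(16, Mul(-1, 16)), 2)))) = Mul(Rational(64, 125), Add(-14, Mul(7, Pow(Add(16, -16), 2)))) = Mul(Rational(64, 125), Add(-14, Mul(7, Pow(0, 2)))) = Mul(Rational(64, 125), Add(-14, Mul(7, 0))) = Mul(Rational(64, 125), Add(-14, 0)) = Mul(Rational(64, 125), -14) = Rational(-896, 125)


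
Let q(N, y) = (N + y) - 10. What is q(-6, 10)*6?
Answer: -36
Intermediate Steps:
q(N, y) = -10 + N + y
q(-6, 10)*6 = (-10 - 6 + 10)*6 = -6*6 = -36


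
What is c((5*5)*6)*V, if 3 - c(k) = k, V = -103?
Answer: 15141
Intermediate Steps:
c(k) = 3 - k
c((5*5)*6)*V = (3 - 5*5*6)*(-103) = (3 - 25*6)*(-103) = (3 - 1*150)*(-103) = (3 - 150)*(-103) = -147*(-103) = 15141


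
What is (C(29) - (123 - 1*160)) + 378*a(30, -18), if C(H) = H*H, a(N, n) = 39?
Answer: 15620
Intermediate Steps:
C(H) = H²
(C(29) - (123 - 1*160)) + 378*a(30, -18) = (29² - (123 - 1*160)) + 378*39 = (841 - (123 - 160)) + 14742 = (841 - 1*(-37)) + 14742 = (841 + 37) + 14742 = 878 + 14742 = 15620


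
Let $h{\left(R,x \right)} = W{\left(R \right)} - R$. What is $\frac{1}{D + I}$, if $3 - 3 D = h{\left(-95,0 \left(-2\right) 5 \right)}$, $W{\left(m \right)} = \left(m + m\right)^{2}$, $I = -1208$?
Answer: $- \frac{1}{13272} \approx -7.5347 \cdot 10^{-5}$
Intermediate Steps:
$W{\left(m \right)} = 4 m^{2}$ ($W{\left(m \right)} = \left(2 m\right)^{2} = 4 m^{2}$)
$h{\left(R,x \right)} = - R + 4 R^{2}$ ($h{\left(R,x \right)} = 4 R^{2} - R = - R + 4 R^{2}$)
$D = -12064$ ($D = 1 - \frac{\left(-95\right) \left(-1 + 4 \left(-95\right)\right)}{3} = 1 - \frac{\left(-95\right) \left(-1 - 380\right)}{3} = 1 - \frac{\left(-95\right) \left(-381\right)}{3} = 1 - 12065 = -12064$)
$\frac{1}{D + I} = \frac{1}{-12064 - 1208} = \frac{1}{-13272} = - \frac{1}{13272}$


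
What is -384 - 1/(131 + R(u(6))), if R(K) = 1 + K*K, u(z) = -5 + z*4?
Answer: -189313/493 ≈ -384.00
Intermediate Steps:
u(z) = -5 + 4*z
R(K) = 1 + K²
-384 - 1/(131 + R(u(6))) = -384 - 1/(131 + (1 + (-5 + 4*6)²)) = -384 - 1/(131 + (1 + (-5 + 24)²)) = -384 - 1/(131 + (1 + 19²)) = -384 - 1/(131 + (1 + 361)) = -384 - 1/(131 + 362) = -384 - 1/493 = -189313/493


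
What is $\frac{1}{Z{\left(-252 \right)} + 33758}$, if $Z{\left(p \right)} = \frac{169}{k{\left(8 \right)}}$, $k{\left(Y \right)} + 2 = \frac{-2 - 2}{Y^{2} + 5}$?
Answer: $\frac{142}{4781975} \approx 2.9695 \cdot 10^{-5}$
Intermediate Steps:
$k{\left(Y \right)} = -2 - \frac{4}{5 + Y^{2}}$ ($k{\left(Y \right)} = -2 + \frac{-2 - 2}{Y^{2} + 5} = -2 - \frac{4}{5 + Y^{2}}$)
$Z{\left(p \right)} = - \frac{11661}{142}$ ($Z{\left(p \right)} = \frac{169}{2 \frac{1}{5 + 8^{2}} \left(-7 - 8^{2}\right)} = \frac{169}{2 \frac{1}{5 + 64} \left(-7 - 64\right)} = \frac{169}{2 \cdot \frac{1}{69} \left(-7 - 64\right)} = \frac{169}{2 \cdot \frac{1}{69} \left(-71\right)} = \frac{169}{- \frac{142}{69}} = 169 \left(- \frac{69}{142}\right) = - \frac{11661}{142}$)
$\frac{1}{Z{\left(-252 \right)} + 33758} = \frac{1}{- \frac{11661}{142} + 33758} = \frac{1}{\frac{4781975}{142}} = \frac{142}{4781975}$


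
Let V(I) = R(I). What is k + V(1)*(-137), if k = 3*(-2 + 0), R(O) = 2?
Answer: -280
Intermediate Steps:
V(I) = 2
k = -6 (k = 3*(-2) = -6)
k + V(1)*(-137) = -6 + 2*(-137) = -6 - 274 = -280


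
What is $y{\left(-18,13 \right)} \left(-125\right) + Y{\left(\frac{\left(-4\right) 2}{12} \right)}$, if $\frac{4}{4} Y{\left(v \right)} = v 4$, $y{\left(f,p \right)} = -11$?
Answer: $\frac{4117}{3} \approx 1372.3$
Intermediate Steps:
$Y{\left(v \right)} = 4 v$ ($Y{\left(v \right)} = v 4 = 4 v$)
$y{\left(-18,13 \right)} \left(-125\right) + Y{\left(\frac{\left(-4\right) 2}{12} \right)} = \left(-11\right) \left(-125\right) + 4 \frac{\left(-4\right) 2}{12} = 1375 + 4 \left(\left(-8\right) \frac{1}{12}\right) = 1375 + 4 \left(- \frac{2}{3}\right) = 1375 - \frac{8}{3} = \frac{4117}{3}$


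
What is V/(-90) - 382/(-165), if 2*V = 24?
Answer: 24/11 ≈ 2.1818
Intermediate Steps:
V = 12 (V = (½)*24 = 12)
V/(-90) - 382/(-165) = 12/(-90) - 382/(-165) = 12*(-1/90) - 382*(-1/165) = -2/15 + 382/165 = 24/11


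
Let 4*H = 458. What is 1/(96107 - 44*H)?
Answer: 1/91069 ≈ 1.0981e-5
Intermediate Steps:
H = 229/2 (H = (1/4)*458 = 229/2 ≈ 114.50)
1/(96107 - 44*H) = 1/(96107 - 44*229/2) = 1/(96107 - 5038) = 1/91069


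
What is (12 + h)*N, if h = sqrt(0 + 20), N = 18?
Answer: 216 + 36*sqrt(5) ≈ 296.50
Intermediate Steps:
h = 2*sqrt(5) (h = sqrt(20) = 2*sqrt(5) ≈ 4.4721)
(12 + h)*N = (12 + 2*sqrt(5))*18 = 216 + 36*sqrt(5)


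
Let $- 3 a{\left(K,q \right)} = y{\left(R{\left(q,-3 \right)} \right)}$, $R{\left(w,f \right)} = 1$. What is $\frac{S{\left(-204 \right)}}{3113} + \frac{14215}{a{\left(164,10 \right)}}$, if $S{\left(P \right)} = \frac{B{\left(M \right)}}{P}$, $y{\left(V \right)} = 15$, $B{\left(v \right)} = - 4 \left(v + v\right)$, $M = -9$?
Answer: $- \frac{150454409}{52921} \approx -2843.0$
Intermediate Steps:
$B{\left(v \right)} = - 8 v$ ($B{\left(v \right)} = - 4 \cdot 2 v = - 8 v$)
$a{\left(K,q \right)} = -5$ ($a{\left(K,q \right)} = \left(- \frac{1}{3}\right) 15 = -5$)
$S{\left(P \right)} = \frac{72}{P}$ ($S{\left(P \right)} = \frac{\left(-8\right) \left(-9\right)}{P} = \frac{72}{P}$)
$\frac{S{\left(-204 \right)}}{3113} + \frac{14215}{a{\left(164,10 \right)}} = \frac{72 \frac{1}{-204}}{3113} + \frac{14215}{-5} = 72 \left(- \frac{1}{204}\right) \frac{1}{3113} + 14215 \left(- \frac{1}{5}\right) = \left(- \frac{6}{17}\right) \frac{1}{3113} - 2843 = - \frac{6}{52921} - 2843 = - \frac{150454409}{52921}$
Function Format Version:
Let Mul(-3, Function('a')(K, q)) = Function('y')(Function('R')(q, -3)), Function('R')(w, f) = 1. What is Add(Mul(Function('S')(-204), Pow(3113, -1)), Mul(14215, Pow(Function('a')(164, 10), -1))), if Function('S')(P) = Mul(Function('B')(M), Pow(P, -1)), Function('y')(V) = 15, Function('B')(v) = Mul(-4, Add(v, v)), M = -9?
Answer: Rational(-150454409, 52921) ≈ -2843.0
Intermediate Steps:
Function('B')(v) = Mul(-8, v) (Function('B')(v) = Mul(-4, Mul(2, v)) = Mul(-8, v))
Function('a')(K, q) = -5 (Function('a')(K, q) = Mul(Rational(-1, 3), 15) = -5)
Function('S')(P) = Mul(72, Pow(P, -1)) (Function('S')(P) = Mul(Mul(-8, -9), Pow(P, -1)) = Mul(72, Pow(P, -1)))
Add(Mul(Function('S')(-204), Pow(3113, -1)), Mul(14215, Pow(Function('a')(164, 10), -1))) = Add(Mul(Mul(72, Pow(-204, -1)), Pow(3113, -1)), Mul(14215, Pow(-5, -1))) = Add(Mul(Mul(72, Rational(-1, 204)), Rational(1, 3113)), Mul(14215, Rational(-1, 5))) = Add(Mul(Rational(-6, 17), Rational(1, 3113)), -2843) = Add(Rational(-6, 52921), -2843) = Rational(-150454409, 52921)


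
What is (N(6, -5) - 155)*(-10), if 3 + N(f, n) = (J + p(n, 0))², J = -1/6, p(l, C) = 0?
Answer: 28435/18 ≈ 1579.7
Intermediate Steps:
J = -⅙ (J = -1*⅙ = -⅙ ≈ -0.16667)
N(f, n) = -107/36 (N(f, n) = -3 + (-⅙ + 0)² = -3 + (-⅙)² = -3 + 1/36 = -107/36)
(N(6, -5) - 155)*(-10) = (-107/36 - 155)*(-10) = -5687/36*(-10) = 28435/18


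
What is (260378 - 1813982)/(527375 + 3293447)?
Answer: -776802/1910411 ≈ -0.40662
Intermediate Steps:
(260378 - 1813982)/(527375 + 3293447) = -1553604/3820822 = -1553604*1/3820822 = -776802/1910411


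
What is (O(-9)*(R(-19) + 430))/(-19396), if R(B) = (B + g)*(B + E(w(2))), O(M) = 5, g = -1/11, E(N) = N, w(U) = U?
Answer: -10375/53339 ≈ -0.19451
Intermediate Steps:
g = -1/11 (g = -1*1/11 = -1/11 ≈ -0.090909)
R(B) = (2 + B)*(-1/11 + B) (R(B) = (B - 1/11)*(B + 2) = (-1/11 + B)*(2 + B) = (2 + B)*(-1/11 + B))
(O(-9)*(R(-19) + 430))/(-19396) = (5*((-2/11 + (-19)**2 + (21/11)*(-19)) + 430))/(-19396) = (5*((-2/11 + 361 - 399/11) + 430))*(-1/19396) = (5*(3570/11 + 430))*(-1/19396) = (5*(8300/11))*(-1/19396) = (41500/11)*(-1/19396) = -10375/53339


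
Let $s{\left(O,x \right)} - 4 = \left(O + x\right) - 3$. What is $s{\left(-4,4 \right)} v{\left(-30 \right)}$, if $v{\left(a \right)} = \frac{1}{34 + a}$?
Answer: $\frac{1}{4} \approx 0.25$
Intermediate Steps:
$s{\left(O,x \right)} = 1 + O + x$ ($s{\left(O,x \right)} = 4 - \left(3 - O - x\right) = 4 + \left(-3 + O + x\right) = 1 + O + x$)
$s{\left(-4,4 \right)} v{\left(-30 \right)} = \frac{1 - 4 + 4}{34 - 30} = 1 \cdot \frac{1}{4} = \frac{1}{4}$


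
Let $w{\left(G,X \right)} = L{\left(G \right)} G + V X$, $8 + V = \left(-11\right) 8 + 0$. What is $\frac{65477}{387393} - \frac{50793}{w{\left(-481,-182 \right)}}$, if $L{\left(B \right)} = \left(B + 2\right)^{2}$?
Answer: $\frac{7244647958222}{42746357217057} \approx 0.16948$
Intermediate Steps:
$V = -96$ ($V = -8 + \left(\left(-11\right) 8 + 0\right) = -8 + \left(-88 + 0\right) = -8 - 88 = -96$)
$L{\left(B \right)} = \left(2 + B\right)^{2}$
$w{\left(G,X \right)} = - 96 X + G \left(2 + G\right)^{2}$ ($w{\left(G,X \right)} = \left(2 + G\right)^{2} G - 96 X = G \left(2 + G\right)^{2} - 96 X = - 96 X + G \left(2 + G\right)^{2}$)
$\frac{65477}{387393} - \frac{50793}{w{\left(-481,-182 \right)}} = \frac{65477}{387393} - \frac{50793}{\left(-96\right) \left(-182\right) - 481 \left(2 - 481\right)^{2}} = 65477 \cdot \frac{1}{387393} - \frac{50793}{17472 - 481 \left(-479\right)^{2}} = \frac{65477}{387393} - \frac{50793}{17472 - 110361121} = \frac{65477}{387393} - \frac{50793}{-110343649} = \frac{65477}{387393} - - \frac{50793}{110343649} = \frac{65477}{387393} + \frac{50793}{110343649} = \frac{7244647958222}{42746357217057}$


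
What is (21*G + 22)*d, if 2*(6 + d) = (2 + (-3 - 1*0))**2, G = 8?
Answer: -1045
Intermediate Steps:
d = -11/2 (d = -6 + (2 + (-3 - 1*0))**2/2 = -6 + (2 + (-3 + 0))**2/2 = -6 + (2 - 3)**2/2 = -6 + (1/2)*(-1)**2 = -6 + (1/2)*1 = -6 + 1/2 = -11/2 ≈ -5.5000)
(21*G + 22)*d = (21*8 + 22)*(-11/2) = (168 + 22)*(-11/2) = 190*(-11/2) = -1045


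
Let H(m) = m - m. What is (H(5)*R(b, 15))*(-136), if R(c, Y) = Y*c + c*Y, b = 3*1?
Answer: 0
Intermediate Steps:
H(m) = 0
b = 3
R(c, Y) = 2*Y*c (R(c, Y) = Y*c + Y*c = 2*Y*c)
(H(5)*R(b, 15))*(-136) = (0*(2*15*3))*(-136) = (0*90)*(-136) = 0*(-136) = 0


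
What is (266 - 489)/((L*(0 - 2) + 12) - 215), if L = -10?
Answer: 223/183 ≈ 1.2186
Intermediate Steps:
(266 - 489)/((L*(0 - 2) + 12) - 215) = (266 - 489)/((-10*(0 - 2) + 12) - 215) = -223/((-10*(-2) + 12) - 215) = -223/((20 + 12) - 215) = -223/(32 - 215) = -223/(-183) = -223*(-1/183) = 223/183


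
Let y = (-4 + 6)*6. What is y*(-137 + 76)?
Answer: -732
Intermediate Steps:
y = 12 (y = 2*6 = 12)
y*(-137 + 76) = 12*(-137 + 76) = 12*(-61) = -732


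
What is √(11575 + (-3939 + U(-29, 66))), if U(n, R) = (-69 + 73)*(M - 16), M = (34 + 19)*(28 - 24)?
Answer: 2*√2105 ≈ 91.760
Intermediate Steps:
M = 212 (M = 53*4 = 212)
U(n, R) = 784 (U(n, R) = (-69 + 73)*(212 - 16) = 4*196 = 784)
√(11575 + (-3939 + U(-29, 66))) = √(11575 + (-3939 + 784)) = √(11575 - 3155) = √8420 = 2*√2105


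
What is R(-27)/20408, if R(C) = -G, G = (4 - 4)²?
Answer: 0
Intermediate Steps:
G = 0 (G = 0² = 0)
R(C) = 0 (R(C) = -1*0 = 0)
R(-27)/20408 = 0/20408 = 0*(1/20408) = 0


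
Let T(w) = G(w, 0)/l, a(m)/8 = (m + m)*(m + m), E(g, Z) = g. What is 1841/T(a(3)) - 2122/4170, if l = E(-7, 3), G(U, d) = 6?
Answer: -8958587/4170 ≈ -2148.3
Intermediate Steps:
l = -7
a(m) = 32*m² (a(m) = 8*((m + m)*(m + m)) = 8*((2*m)*(2*m)) = 8*(4*m²) = 32*m²)
T(w) = -6/7 (T(w) = 6/(-7) = 6*(-⅐) = -6/7)
1841/T(a(3)) - 2122/4170 = 1841/(-6/7) - 2122/4170 = 1841*(-7/6) - 2122*1/4170 = -12887/6 - 1061/2085 = -8958587/4170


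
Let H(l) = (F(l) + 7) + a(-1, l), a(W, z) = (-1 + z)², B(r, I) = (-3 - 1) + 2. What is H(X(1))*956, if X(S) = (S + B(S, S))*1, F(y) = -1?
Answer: 9560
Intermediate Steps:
B(r, I) = -2 (B(r, I) = -4 + 2 = -2)
X(S) = -2 + S (X(S) = (S - 2)*1 = (-2 + S)*1 = -2 + S)
H(l) = 6 + (-1 + l)² (H(l) = (-1 + 7) + (-1 + l)² = 6 + (-1 + l)²)
H(X(1))*956 = (6 + (-1 + (-2 + 1))²)*956 = (6 + (-1 - 1)²)*956 = (6 + (-2)²)*956 = (6 + 4)*956 = 10*956 = 9560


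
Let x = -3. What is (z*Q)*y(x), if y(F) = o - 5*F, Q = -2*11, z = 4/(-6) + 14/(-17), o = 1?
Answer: 26752/51 ≈ 524.55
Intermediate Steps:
z = -76/51 (z = 4*(-⅙) + 14*(-1/17) = -⅔ - 14/17 = -76/51 ≈ -1.4902)
Q = -22
y(F) = 1 - 5*F
(z*Q)*y(x) = (-76/51*(-22))*(1 - 5*(-3)) = 1672*(1 + 15)/51 = (1672/51)*16 = 26752/51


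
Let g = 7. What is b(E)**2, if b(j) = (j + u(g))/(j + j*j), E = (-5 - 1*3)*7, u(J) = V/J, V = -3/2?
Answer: 619369/1859334400 ≈ 0.00033311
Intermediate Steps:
V = -3/2 (V = -3*1/2 = -3/2 ≈ -1.5000)
u(J) = -3/(2*J)
E = -56 (E = (-5 - 3)*7 = -8*7 = -56)
b(j) = (-3/14 + j)/(j + j**2) (b(j) = (j - 3/2/7)/(j + j*j) = (j - 3/2*1/7)/(j + j**2) = (j - 3/14)/(j + j**2) = (-3/14 + j)/(j + j**2))
b(E)**2 = ((-3/14 - 56)/((-56)*(1 - 56)))**2 = (-1/56*(-787/14)/(-55))**2 = (-1/56*(-1/55)*(-787/14))**2 = (-787/43120)**2 = 619369/1859334400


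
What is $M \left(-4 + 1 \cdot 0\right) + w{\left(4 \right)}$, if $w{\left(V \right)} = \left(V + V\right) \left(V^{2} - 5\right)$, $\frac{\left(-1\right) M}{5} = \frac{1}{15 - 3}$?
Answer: $\frac{269}{3} \approx 89.667$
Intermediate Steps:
$M = - \frac{5}{12}$ ($M = - \frac{5}{15 - 3} = - \frac{5}{12} \approx -0.41667$)
$w{\left(V \right)} = 2 V \left(-5 + V^{2}\right)$
$M \left(-4 + 1 \cdot 0\right) + w{\left(4 \right)} = - \frac{5 \left(-4 + 1 \cdot 0\right)}{12} + 2 \cdot 4 \left(-5 + 4^{2}\right) = - \frac{5 \left(-4 + 0\right)}{12} + 2 \cdot 4 \left(-5 + 16\right) = \left(- \frac{5}{12}\right) \left(-4\right) + 2 \cdot 4 \cdot 11 = \frac{5}{3} + 88 = \frac{269}{3}$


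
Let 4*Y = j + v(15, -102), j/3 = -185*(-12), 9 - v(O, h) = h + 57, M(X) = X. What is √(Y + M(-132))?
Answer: √6186/2 ≈ 39.326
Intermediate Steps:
v(O, h) = -48 - h (v(O, h) = 9 - (h + 57) = 9 - (57 + h) = 9 + (-57 - h) = -48 - h)
j = 6660 (j = 3*(-185*(-12)) = 3*2220 = 6660)
Y = 3357/2 (Y = (6660 + (-48 - 1*(-102)))/4 = (6660 + (-48 + 102))/4 = (6660 + 54)/4 = (¼)*6714 = 3357/2 ≈ 1678.5)
√(Y + M(-132)) = √(3357/2 - 132) = √(3093/2) = √6186/2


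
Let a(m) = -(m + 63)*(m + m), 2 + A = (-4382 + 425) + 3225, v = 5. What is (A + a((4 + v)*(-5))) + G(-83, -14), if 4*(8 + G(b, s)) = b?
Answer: 3429/4 ≈ 857.25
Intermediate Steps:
G(b, s) = -8 + b/4
A = -734 (A = -2 + ((-4382 + 425) + 3225) = -2 + (-3957 + 3225) = -2 - 732 = -734)
a(m) = -2*m*(63 + m) (a(m) = -(63 + m)*2*m = -2*m*(63 + m))
(A + a((4 + v)*(-5))) + G(-83, -14) = (-734 - 2*(4 + 5)*(-5)*(63 + (4 + 5)*(-5))) + (-8 + (1/4)*(-83)) = (-734 - 2*9*(-5)*(63 + 9*(-5))) + (-8 - 83/4) = (-734 - 2*(-45)*(63 - 45)) - 115/4 = (-734 - 2*(-45)*18) - 115/4 = (-734 + 1620) - 115/4 = 886 - 115/4 = 3429/4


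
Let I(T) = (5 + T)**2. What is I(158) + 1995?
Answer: 28564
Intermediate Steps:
I(158) + 1995 = (5 + 158)**2 + 1995 = 163**2 + 1995 = 26569 + 1995 = 28564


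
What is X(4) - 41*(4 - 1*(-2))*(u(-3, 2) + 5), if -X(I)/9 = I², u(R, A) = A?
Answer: -1866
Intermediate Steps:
X(I) = -9*I²
X(4) - 41*(4 - 1*(-2))*(u(-3, 2) + 5) = -9*4² - 41*(4 - 1*(-2))*(2 + 5) = -9*16 - 41*(4 + 2)*7 = -144 - 246*7 = -144 - 41*42 = -144 - 1722 = -1866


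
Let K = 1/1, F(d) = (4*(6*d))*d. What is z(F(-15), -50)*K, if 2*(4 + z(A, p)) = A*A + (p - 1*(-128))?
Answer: 14580035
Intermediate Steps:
F(d) = 24*d**2 (F(d) = (24*d)*d = 24*d**2)
z(A, p) = 60 + p/2 + A**2/2 (z(A, p) = -4 + (A*A + (p - 1*(-128)))/2 = -4 + (A**2 + (p + 128))/2 = -4 + (A**2 + (128 + p))/2 = -4 + (128 + p + A**2)/2 = -4 + (64 + p/2 + A**2/2) = 60 + p/2 + A**2/2)
K = 1
z(F(-15), -50)*K = (60 + (1/2)*(-50) + (24*(-15)**2)**2/2)*1 = (60 - 25 + (24*225)**2/2)*1 = (60 - 25 + (1/2)*5400**2)*1 = (60 - 25 + (1/2)*29160000)*1 = (60 - 25 + 14580000)*1 = 14580035*1 = 14580035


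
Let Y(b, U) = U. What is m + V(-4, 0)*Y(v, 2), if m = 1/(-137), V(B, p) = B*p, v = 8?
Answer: -1/137 ≈ -0.0072993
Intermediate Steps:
m = -1/137 ≈ -0.0072993
m + V(-4, 0)*Y(v, 2) = -1/137 - 4*0*2 = -1/137 + 0*2 = -1/137 + 0 = -1/137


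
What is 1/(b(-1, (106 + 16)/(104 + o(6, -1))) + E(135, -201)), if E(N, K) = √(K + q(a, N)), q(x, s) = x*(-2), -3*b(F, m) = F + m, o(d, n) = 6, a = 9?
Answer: -110/662479 - 3025*I*√219/662479 ≈ -0.00016604 - 0.067573*I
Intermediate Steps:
b(F, m) = -F/3 - m/3 (b(F, m) = -(F + m)/3 = -F/3 - m/3)
q(x, s) = -2*x
E(N, K) = √(-18 + K) (E(N, K) = √(K - 2*9) = √(K - 18) = √(-18 + K))
1/(b(-1, (106 + 16)/(104 + o(6, -1))) + E(135, -201)) = 1/((-⅓*(-1) - (106 + 16)/(3*(104 + 6))) + √(-18 - 201)) = 1/((⅓ - 122/(3*110)) + √(-219)) = 1/((⅓ - 122/(3*110)) + I*√219) = 1/((⅓ - ⅓*61/55) + I*√219) = 1/((⅓ - 61/165) + I*√219) = 1/(-2/55 + I*√219)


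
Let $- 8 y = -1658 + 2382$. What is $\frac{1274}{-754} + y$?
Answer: $- \frac{5347}{58} \approx -92.19$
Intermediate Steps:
$y = - \frac{181}{2}$ ($y = - \frac{-1658 + 2382}{8} = \left(- \frac{1}{8}\right) 724 = - \frac{181}{2} \approx -90.5$)
$\frac{1274}{-754} + y = \frac{1274}{-754} - \frac{181}{2} = 1274 \left(- \frac{1}{754}\right) - \frac{181}{2} = - \frac{49}{29} - \frac{181}{2} = - \frac{5347}{58}$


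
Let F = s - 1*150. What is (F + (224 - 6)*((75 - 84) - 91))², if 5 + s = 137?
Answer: 476025124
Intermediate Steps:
s = 132 (s = -5 + 137 = 132)
F = -18 (F = 132 - 1*150 = 132 - 150 = -18)
(F + (224 - 6)*((75 - 84) - 91))² = (-18 + (224 - 6)*((75 - 84) - 91))² = (-18 + 218*(-9 - 91))² = (-18 + 218*(-100))² = (-18 - 21800)² = (-21818)² = 476025124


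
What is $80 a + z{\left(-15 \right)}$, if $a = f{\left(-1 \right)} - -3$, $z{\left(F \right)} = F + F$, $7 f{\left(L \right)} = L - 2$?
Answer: $\frac{1230}{7} \approx 175.71$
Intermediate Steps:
$f{\left(L \right)} = - \frac{2}{7} + \frac{L}{7}$ ($f{\left(L \right)} = \frac{L - 2}{7} = \frac{-2 + L}{7} = - \frac{2}{7} + \frac{L}{7}$)
$z{\left(F \right)} = 2 F$
$a = \frac{18}{7}$ ($a = \left(- \frac{2}{7} + \frac{1}{7} \left(-1\right)\right) - -3 = \left(- \frac{2}{7} - \frac{1}{7}\right) + 3 = - \frac{3}{7} + 3 = \frac{18}{7} \approx 2.5714$)
$80 a + z{\left(-15 \right)} = 80 \cdot \frac{18}{7} + 2 \left(-15\right) = \frac{1440}{7} - 30 = \frac{1230}{7}$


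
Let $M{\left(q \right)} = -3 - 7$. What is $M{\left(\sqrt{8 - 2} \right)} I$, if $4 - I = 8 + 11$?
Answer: $150$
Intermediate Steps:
$M{\left(q \right)} = -10$
$I = -15$ ($I = 4 - \left(8 + 11\right) = 4 - 19 = -15$)
$M{\left(\sqrt{8 - 2} \right)} I = \left(-10\right) \left(-15\right) = 150$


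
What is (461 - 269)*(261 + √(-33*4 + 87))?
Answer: 50112 + 576*I*√5 ≈ 50112.0 + 1288.0*I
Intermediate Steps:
(461 - 269)*(261 + √(-33*4 + 87)) = 192*(261 + √(-132 + 87)) = 192*(261 + √(-45)) = 192*(261 + 3*I*√5) = 50112 + 576*I*√5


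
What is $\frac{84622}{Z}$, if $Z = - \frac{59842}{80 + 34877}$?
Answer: $- \frac{1479065627}{29921} \approx -49432.0$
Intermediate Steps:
$Z = - \frac{59842}{34957} \approx -1.7119$
$\frac{84622}{Z} = \frac{84622}{- \frac{59842}{34957}} = 84622 \left(- \frac{34957}{59842}\right) = - \frac{1479065627}{29921}$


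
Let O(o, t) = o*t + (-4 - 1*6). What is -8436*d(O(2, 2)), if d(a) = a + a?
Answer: 101232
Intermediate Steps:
O(o, t) = -10 + o*t (O(o, t) = o*t + (-4 - 6) = o*t - 10 = -10 + o*t)
d(a) = 2*a
-8436*d(O(2, 2)) = -16872*(-10 + 2*2) = -16872*(-10 + 4) = -16872*(-6) = -8436*(-12) = 101232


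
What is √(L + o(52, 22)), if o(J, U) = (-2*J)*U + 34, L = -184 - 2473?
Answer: I*√4911 ≈ 70.078*I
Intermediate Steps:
L = -2657
o(J, U) = 34 - 2*J*U (o(J, U) = -2*J*U + 34 = 34 - 2*J*U)
√(L + o(52, 22)) = √(-2657 + (34 - 2*52*22)) = √(-2657 + (34 - 2288)) = √(-2657 - 2254) = √(-4911) = I*√4911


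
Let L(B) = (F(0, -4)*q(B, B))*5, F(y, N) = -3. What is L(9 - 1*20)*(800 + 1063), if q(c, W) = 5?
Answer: -139725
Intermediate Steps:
L(B) = -75 (L(B) = -3*5*5 = -15*5 = -75)
L(9 - 1*20)*(800 + 1063) = -75*(800 + 1063) = -75*1863 = -139725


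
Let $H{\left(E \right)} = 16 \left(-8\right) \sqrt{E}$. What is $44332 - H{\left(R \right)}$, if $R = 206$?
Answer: $44332 + 128 \sqrt{206} \approx 46169.0$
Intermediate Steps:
$H{\left(E \right)} = - 128 \sqrt{E}$
$44332 - H{\left(R \right)} = 44332 - - 128 \sqrt{206} = 44332 + 128 \sqrt{206}$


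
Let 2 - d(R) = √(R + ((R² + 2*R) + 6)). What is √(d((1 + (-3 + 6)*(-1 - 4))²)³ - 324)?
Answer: √(233744 - 39022*√39010) ≈ 2733.8*I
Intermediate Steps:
d(R) = 2 - √(6 + R² + 3*R) (d(R) = 2 - √(R + ((R² + 2*R) + 6)) = 2 - √(R + (6 + R² + 2*R)) = 2 - √(6 + R² + 3*R))
√(d((1 + (-3 + 6)*(-1 - 4))²)³ - 324) = √((2 - √(6 + ((1 + (-3 + 6)*(-1 - 4))²)² + 3*(1 + (-3 + 6)*(-1 - 4))²))³ - 324) = √((2 - √(6 + ((1 + 3*(-5))²)² + 3*(1 + 3*(-5))²))³ - 324) = √((2 - √(6 + ((1 - 15)²)² + 3*(1 - 15)²))³ - 324) = √((2 - √(6 + ((-14)²)² + 3*(-14)²))³ - 324) = √((2 - √(6 + 196² + 3*196))³ - 324) = √((2 - √(6 + 38416 + 588))³ - 324) = √((2 - √39010)³ - 324) = √(-324 + (2 - √39010)³)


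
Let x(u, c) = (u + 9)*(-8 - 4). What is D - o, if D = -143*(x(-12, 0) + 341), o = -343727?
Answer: 289816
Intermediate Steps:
x(u, c) = -108 - 12*u (x(u, c) = (9 + u)*(-12) = -108 - 12*u)
D = -53911 (D = -143*((-108 - 12*(-12)) + 341) = -143*((-108 + 144) + 341) = -143*(36 + 341) = -143*377 = -53911)
D - o = -53911 - 1*(-343727) = -53911 + 343727 = 289816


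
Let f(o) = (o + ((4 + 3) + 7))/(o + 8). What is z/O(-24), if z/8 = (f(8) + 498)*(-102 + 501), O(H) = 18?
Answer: 531335/6 ≈ 88556.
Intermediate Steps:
f(o) = (14 + o)/(8 + o) (f(o) = (o + (7 + 7))/(8 + o) = (o + 14)/(8 + o) = (14 + o)/(8 + o))
z = 1594005 (z = 8*(((14 + 8)/(8 + 8) + 498)*(-102 + 501)) = 8*((22/16 + 498)*399) = 8*(((1/16)*22 + 498)*399) = 8*((11/8 + 498)*399) = 8*((3995/8)*399) = 8*(1594005/8) = 1594005)
z/O(-24) = 1594005/18 = 1594005*(1/18) = 531335/6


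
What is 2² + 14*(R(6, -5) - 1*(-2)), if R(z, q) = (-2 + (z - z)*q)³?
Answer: -80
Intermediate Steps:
R(z, q) = -8 (R(z, q) = (-2 + 0*q)³ = (-2 + 0)³ = (-2)³ = -8)
2² + 14*(R(6, -5) - 1*(-2)) = 2² + 14*(-8 - 1*(-2)) = 4 + 14*(-8 + 2) = 4 + 14*(-6) = 4 - 84 = -80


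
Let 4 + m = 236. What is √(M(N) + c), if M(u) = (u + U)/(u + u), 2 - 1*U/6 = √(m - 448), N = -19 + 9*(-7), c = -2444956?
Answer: √(-16439881274 + 1476*I*√6)/82 ≈ 0.00017194 + 1563.6*I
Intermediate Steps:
m = 232 (m = -4 + 236 = 232)
N = -82 (N = -19 - 63 = -82)
U = 12 - 36*I*√6 (U = 12 - 6*√(232 - 448) = 12 - 36*I*√6 ≈ 12.0 - 88.182*I)
M(u) = (12 + u - 36*I*√6)/(2*u) (M(u) = (u + (12 - 36*I*√6))/(u + u) = (12 + u - 36*I*√6)/((2*u)) = (12 + u - 36*I*√6)*(1/(2*u)) = (12 + u - 36*I*√6)/(2*u))
√(M(N) + c) = √((½)*(12 - 82 - 36*I*√6)/(-82) - 2444956) = √((½)*(-1/82)*(-70 - 36*I*√6) - 2444956) = √((35/82 + 9*I*√6/41) - 2444956) = √(-200486357/82 + 9*I*√6/41)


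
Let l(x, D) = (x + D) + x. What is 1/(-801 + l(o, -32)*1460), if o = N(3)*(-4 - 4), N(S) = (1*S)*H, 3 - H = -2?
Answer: -1/397921 ≈ -2.5131e-6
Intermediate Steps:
H = 5 (H = 3 - 1*(-2) = 3 + 2 = 5)
N(S) = 5*S (N(S) = (1*S)*5 = S*5 = 5*S)
o = -120 (o = (5*3)*(-4 - 4) = 15*(-8) = -120)
l(x, D) = D + 2*x (l(x, D) = (D + x) + x = D + 2*x)
1/(-801 + l(o, -32)*1460) = 1/(-801 + (-32 + 2*(-120))*1460) = 1/(-801 + (-32 - 240)*1460) = 1/(-801 - 272*1460) = 1/(-801 - 397120) = 1/(-397921) = -1/397921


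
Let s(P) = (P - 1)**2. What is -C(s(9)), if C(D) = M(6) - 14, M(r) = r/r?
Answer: 13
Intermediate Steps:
s(P) = (-1 + P)**2
M(r) = 1
C(D) = -13 (C(D) = 1 - 14 = -13)
-C(s(9)) = -1*(-13) = 13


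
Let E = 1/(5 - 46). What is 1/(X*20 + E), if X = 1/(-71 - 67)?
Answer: -2829/479 ≈ -5.9061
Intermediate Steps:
X = -1/138 (X = 1/(-138) = -1/138 ≈ -0.0072464)
E = -1/41 (E = 1/(-41) = -1/41 ≈ -0.024390)
1/(X*20 + E) = 1/(-1/138*20 - 1/41) = 1/(-10/69 - 1/41) = 1/(-479/2829) = -2829/479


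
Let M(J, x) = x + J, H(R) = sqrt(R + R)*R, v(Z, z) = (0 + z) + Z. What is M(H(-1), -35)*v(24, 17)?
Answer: -1435 - 41*I*sqrt(2) ≈ -1435.0 - 57.983*I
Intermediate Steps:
v(Z, z) = Z + z (v(Z, z) = z + Z = Z + z)
H(R) = sqrt(2)*R**(3/2) (H(R) = sqrt(2*R)*R = (sqrt(2)*sqrt(R))*R = sqrt(2)*R**(3/2))
M(J, x) = J + x
M(H(-1), -35)*v(24, 17) = (sqrt(2)*(-1)**(3/2) - 35)*(24 + 17) = (sqrt(2)*(-I) - 35)*41 = (-I*sqrt(2) - 35)*41 = (-35 - I*sqrt(2))*41 = -1435 - 41*I*sqrt(2)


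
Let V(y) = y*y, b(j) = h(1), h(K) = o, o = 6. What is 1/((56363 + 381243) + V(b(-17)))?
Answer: 1/437642 ≈ 2.2850e-6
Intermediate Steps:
h(K) = 6
b(j) = 6
V(y) = y**2
1/((56363 + 381243) + V(b(-17))) = 1/((56363 + 381243) + 6**2) = 1/(437606 + 36) = 1/437642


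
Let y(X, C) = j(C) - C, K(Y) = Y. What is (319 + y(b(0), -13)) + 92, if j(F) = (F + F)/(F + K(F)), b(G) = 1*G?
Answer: 425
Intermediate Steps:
b(G) = G
j(F) = 1 (j(F) = (F + F)/(F + F) = (2*F)/((2*F)) = (2*F)*(1/(2*F)) = 1)
y(X, C) = 1 - C
(319 + y(b(0), -13)) + 92 = (319 + (1 - 1*(-13))) + 92 = (319 + (1 + 13)) + 92 = (319 + 14) + 92 = 333 + 92 = 425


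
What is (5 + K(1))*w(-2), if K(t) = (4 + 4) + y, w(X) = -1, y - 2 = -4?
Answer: -11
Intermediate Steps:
y = -2 (y = 2 - 4 = -2)
K(t) = 6 (K(t) = (4 + 4) - 2 = 8 - 2 = 6)
(5 + K(1))*w(-2) = (5 + 6)*(-1) = 11*(-1) = -11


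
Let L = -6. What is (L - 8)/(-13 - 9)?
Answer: 7/11 ≈ 0.63636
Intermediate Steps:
(L - 8)/(-13 - 9) = (-6 - 8)/(-13 - 9) = -14/(-22) = -1/22*(-14) = 7/11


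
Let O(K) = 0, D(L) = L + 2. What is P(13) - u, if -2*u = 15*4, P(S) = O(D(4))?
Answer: 30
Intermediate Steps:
D(L) = 2 + L
P(S) = 0
u = -30 (u = -15*4/2 = -½*60 = -30)
P(13) - u = 0 - 1*(-30) = 0 + 30 = 30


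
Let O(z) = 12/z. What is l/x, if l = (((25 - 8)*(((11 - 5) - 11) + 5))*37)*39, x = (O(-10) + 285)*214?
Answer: 0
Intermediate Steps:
x = 303666/5 (x = (12/(-10) + 285)*214 = (12*(-⅒) + 285)*214 = (-6/5 + 285)*214 = (1419/5)*214 = 303666/5 ≈ 60733.)
l = 0 (l = ((17*((6 - 11) + 5))*37)*39 = ((17*(-5 + 5))*37)*39 = ((17*0)*37)*39 = (0*37)*39 = 0*39 = 0)
l/x = 0/(303666/5) = 0*(5/303666) = 0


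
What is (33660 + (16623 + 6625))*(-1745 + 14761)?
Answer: 740714528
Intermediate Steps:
(33660 + (16623 + 6625))*(-1745 + 14761) = (33660 + 23248)*13016 = 56908*13016 = 740714528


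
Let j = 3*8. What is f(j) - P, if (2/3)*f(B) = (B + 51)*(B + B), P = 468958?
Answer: -463558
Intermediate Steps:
j = 24
f(B) = 3*B*(51 + B) (f(B) = 3*((B + 51)*(B + B))/2 = 3*((51 + B)*(2*B))/2 = 3*(2*B*(51 + B))/2 = 3*B*(51 + B))
f(j) - P = 3*24*(51 + 24) - 1*468958 = 3*24*75 - 468958 = 5400 - 468958 = -463558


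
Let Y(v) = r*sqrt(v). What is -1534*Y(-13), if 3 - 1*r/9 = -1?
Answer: -55224*I*sqrt(13) ≈ -1.9911e+5*I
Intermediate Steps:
r = 36 (r = 27 - 9*(-1) = 27 + 9 = 36)
Y(v) = 36*sqrt(v)
-1534*Y(-13) = -55224*sqrt(-13) = -55224*I*sqrt(13)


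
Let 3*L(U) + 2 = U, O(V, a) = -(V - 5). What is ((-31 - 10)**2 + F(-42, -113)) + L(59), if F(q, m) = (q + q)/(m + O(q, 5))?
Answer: 18714/11 ≈ 1701.3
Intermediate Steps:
O(V, a) = 5 - V (O(V, a) = -(-5 + V) = 5 - V)
L(U) = -2/3 + U/3
F(q, m) = 2*q/(5 + m - q) (F(q, m) = (q + q)/(m + (5 - q)) = (2*q)/(5 + m - q) = 2*q/(5 + m - q))
((-31 - 10)**2 + F(-42, -113)) + L(59) = ((-31 - 10)**2 + 2*(-42)/(5 - 113 - 1*(-42))) + (-2/3 + (1/3)*59) = ((-41)**2 + 2*(-42)/(5 - 113 + 42)) + (-2/3 + 59/3) = (1681 + 2*(-42)/(-66)) + 19 = (1681 + 2*(-42)*(-1/66)) + 19 = (1681 + 14/11) + 19 = 18505/11 + 19 = 18714/11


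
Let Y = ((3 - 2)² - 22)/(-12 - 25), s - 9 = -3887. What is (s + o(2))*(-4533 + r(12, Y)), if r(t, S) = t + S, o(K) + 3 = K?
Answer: 648786024/37 ≈ 1.7535e+7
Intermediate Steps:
s = -3878 (s = 9 - 3887 = -3878)
o(K) = -3 + K
Y = 21/37 (Y = (1² - 22)/(-37) = (1 - 22)*(-1/37) = -21*(-1/37) = 21/37 ≈ 0.56757)
r(t, S) = S + t
(s + o(2))*(-4533 + r(12, Y)) = (-3878 + (-3 + 2))*(-4533 + (21/37 + 12)) = (-3878 - 1)*(-4533 + 465/37) = -3879*(-167256/37) = 648786024/37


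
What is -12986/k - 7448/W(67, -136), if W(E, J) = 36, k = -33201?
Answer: -6855932/33201 ≈ -206.50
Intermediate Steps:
-12986/k - 7448/W(67, -136) = -12986/(-33201) - 7448/36 = -12986*(-1/33201) - 7448*1/36 = 12986/33201 - 1862/9 = -6855932/33201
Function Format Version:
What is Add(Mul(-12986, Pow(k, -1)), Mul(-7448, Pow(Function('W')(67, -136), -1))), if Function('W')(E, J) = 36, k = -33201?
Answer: Rational(-6855932, 33201) ≈ -206.50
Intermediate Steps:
Add(Mul(-12986, Pow(k, -1)), Mul(-7448, Pow(Function('W')(67, -136), -1))) = Add(Mul(-12986, Pow(-33201, -1)), Mul(-7448, Pow(36, -1))) = Add(Mul(-12986, Rational(-1, 33201)), Mul(-7448, Rational(1, 36))) = Add(Rational(12986, 33201), Rational(-1862, 9)) = Rational(-6855932, 33201)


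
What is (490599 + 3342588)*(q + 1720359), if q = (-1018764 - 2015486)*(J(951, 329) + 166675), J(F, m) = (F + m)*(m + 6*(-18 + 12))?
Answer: -6300598042835142117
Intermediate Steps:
J(F, m) = (-36 + m)*(F + m) (J(F, m) = (F + m)*(m + 6*(-6)) = (F + m)*(m - 36) = (F + m)*(-36 + m) = (-36 + m)*(F + m))
q = -1643698738750 (q = (-1018764 - 2015486)*((329**2 - 36*951 - 36*329 + 951*329) + 166675) = -3034250*((108241 - 34236 - 11844 + 312879) + 166675) = -3034250*(375040 + 166675) = -3034250*541715 = -1643698738750)
(490599 + 3342588)*(q + 1720359) = (490599 + 3342588)*(-1643698738750 + 1720359) = 3833187*(-1643697018391) = -6300598042835142117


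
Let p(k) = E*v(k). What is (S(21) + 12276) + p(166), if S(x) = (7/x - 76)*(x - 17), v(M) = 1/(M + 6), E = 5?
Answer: 6178255/516 ≈ 11973.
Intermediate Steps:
v(M) = 1/(6 + M)
p(k) = 5/(6 + k)
S(x) = (-76 + 7/x)*(-17 + x)
(S(21) + 12276) + p(166) = ((1299 - 119/21 - 76*21) + 12276) + 5/(6 + 166) = ((1299 - 119*1/21 - 1596) + 12276) + 5/172 = ((1299 - 17/3 - 1596) + 12276) + 5*(1/172) = (-908/3 + 12276) + 5/172 = 35920/3 + 5/172 = 6178255/516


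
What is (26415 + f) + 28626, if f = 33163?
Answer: 88204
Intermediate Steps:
(26415 + f) + 28626 = (26415 + 33163) + 28626 = 59578 + 28626 = 88204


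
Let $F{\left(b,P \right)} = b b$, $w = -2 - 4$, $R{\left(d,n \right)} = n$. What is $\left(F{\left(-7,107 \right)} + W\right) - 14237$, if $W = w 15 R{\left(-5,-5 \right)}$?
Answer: $-13738$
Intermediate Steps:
$w = -6$ ($w = -2 - 4 = -6$)
$F{\left(b,P \right)} = b^{2}$
$W = 450$ ($W = \left(-6\right) 15 \left(-5\right) = \left(-90\right) \left(-5\right) = 450$)
$\left(F{\left(-7,107 \right)} + W\right) - 14237 = \left(\left(-7\right)^{2} + 450\right) - 14237 = \left(49 + 450\right) - 14237 = 499 - 14237 = -13738$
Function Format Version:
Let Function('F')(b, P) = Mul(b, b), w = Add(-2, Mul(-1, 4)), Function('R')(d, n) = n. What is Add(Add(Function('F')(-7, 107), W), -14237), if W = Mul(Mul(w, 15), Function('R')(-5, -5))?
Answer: -13738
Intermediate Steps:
w = -6 (w = Add(-2, -4) = -6)
Function('F')(b, P) = Pow(b, 2)
W = 450 (W = Mul(Mul(-6, 15), -5) = Mul(-90, -5) = 450)
Add(Add(Function('F')(-7, 107), W), -14237) = Add(Add(Pow(-7, 2), 450), -14237) = Add(Add(49, 450), -14237) = Add(499, -14237) = -13738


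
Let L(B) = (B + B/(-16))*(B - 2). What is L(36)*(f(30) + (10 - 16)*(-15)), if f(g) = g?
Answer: 137700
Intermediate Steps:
L(B) = 15*B*(-2 + B)/16 (L(B) = (B + B*(-1/16))*(-2 + B) = (B - B/16)*(-2 + B) = (15*B/16)*(-2 + B) = 15*B*(-2 + B)/16)
L(36)*(f(30) + (10 - 16)*(-15)) = ((15/16)*36*(-2 + 36))*(30 + (10 - 16)*(-15)) = ((15/16)*36*34)*(30 - 6*(-15)) = 2295*(30 + 90)/2 = (2295/2)*120 = 137700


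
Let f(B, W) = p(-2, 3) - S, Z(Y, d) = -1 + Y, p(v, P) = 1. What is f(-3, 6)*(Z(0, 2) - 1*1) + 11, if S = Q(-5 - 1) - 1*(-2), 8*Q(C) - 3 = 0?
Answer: 55/4 ≈ 13.750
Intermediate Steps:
Q(C) = 3/8 (Q(C) = 3/8 + (1/8)*0 = 3/8 + 0 = 3/8)
S = 19/8 (S = 3/8 - 1*(-2) = 3/8 + 2 = 19/8 ≈ 2.3750)
f(B, W) = -11/8 (f(B, W) = 1 - 1*19/8 = 1 - 19/8 = -11/8)
f(-3, 6)*(Z(0, 2) - 1*1) + 11 = -11*((-1 + 0) - 1*1)/8 + 11 = -11*(-1 - 1)/8 + 11 = -11/8*(-2) + 11 = 11/4 + 11 = 55/4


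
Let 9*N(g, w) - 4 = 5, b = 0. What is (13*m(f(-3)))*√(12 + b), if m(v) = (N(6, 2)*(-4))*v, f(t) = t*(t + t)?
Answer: -1872*√3 ≈ -3242.4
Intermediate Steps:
N(g, w) = 1 (N(g, w) = 4/9 + (⅑)*5 = 4/9 + 5/9 = 1)
f(t) = 2*t² (f(t) = t*(2*t) = 2*t²)
m(v) = -4*v (m(v) = (1*(-4))*v = -4*v)
(13*m(f(-3)))*√(12 + b) = (13*(-8*(-3)²))*√(12 + 0) = (13*(-8*9))*√12 = (13*(-4*18))*(2*√3) = (13*(-72))*(2*√3) = -1872*√3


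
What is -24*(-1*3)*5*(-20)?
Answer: -7200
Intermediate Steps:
-24*(-1*3)*5*(-20) = -(-72)*5*(-20) = -24*(-15)*(-20) = 360*(-20) = -7200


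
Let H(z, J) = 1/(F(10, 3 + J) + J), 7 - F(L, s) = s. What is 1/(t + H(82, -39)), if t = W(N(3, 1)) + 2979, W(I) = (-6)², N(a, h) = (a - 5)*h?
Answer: 4/12061 ≈ 0.00033165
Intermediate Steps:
F(L, s) = 7 - s
H(z, J) = ¼ (H(z, J) = 1/((7 - (3 + J)) + J) = 1/((7 + (-3 - J)) + J) = 1/((4 - J) + J) = 1/4 = ¼)
N(a, h) = h*(-5 + a) (N(a, h) = (-5 + a)*h = h*(-5 + a))
W(I) = 36
t = 3015 (t = 36 + 2979 = 3015)
1/(t + H(82, -39)) = 1/(3015 + ¼) = 1/(12061/4) = 4/12061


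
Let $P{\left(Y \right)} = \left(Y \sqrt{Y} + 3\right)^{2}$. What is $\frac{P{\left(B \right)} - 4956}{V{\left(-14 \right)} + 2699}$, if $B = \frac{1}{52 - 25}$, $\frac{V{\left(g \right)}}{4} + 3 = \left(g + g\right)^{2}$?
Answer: $- \frac{97371800}{114614109} + \frac{2 \sqrt{3}}{471663} \approx -0.84956$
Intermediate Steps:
$V{\left(g \right)} = -12 + 16 g^{2}$ ($V{\left(g \right)} = -12 + 4 \left(g + g\right)^{2} = -12 + 4 \left(2 g\right)^{2} = -12 + 4 \cdot 4 g^{2} = -12 + 16 g^{2}$)
$B = \frac{1}{27} \approx 0.037037$
$P{\left(Y \right)} = \left(3 + Y^{\frac{3}{2}}\right)^{2}$ ($P{\left(Y \right)} = \left(Y^{\frac{3}{2}} + 3\right)^{2} = \left(3 + Y^{\frac{3}{2}}\right)^{2}$)
$\frac{P{\left(B \right)} - 4956}{V{\left(-14 \right)} + 2699} = \frac{\left(3 + \left(\frac{1}{27}\right)^{\frac{3}{2}}\right)^{2} - 4956}{\left(-12 + 16 \left(-14\right)^{2}\right) + 2699} = \frac{\left(3 + \frac{\sqrt{3}}{243}\right)^{2} - 4956}{\left(-12 + 16 \cdot 196\right) + 2699} = \frac{-4956 + \left(3 + \frac{\sqrt{3}}{243}\right)^{2}}{\left(-12 + 3136\right) + 2699} = \frac{-4956 + \left(3 + \frac{\sqrt{3}}{243}\right)^{2}}{3124 + 2699} = \frac{-4956 + \left(3 + \frac{\sqrt{3}}{243}\right)^{2}}{5823} = \left(-4956 + \left(3 + \frac{\sqrt{3}}{243}\right)^{2}\right) \frac{1}{5823} = - \frac{1652}{1941} + \frac{\left(3 + \frac{\sqrt{3}}{243}\right)^{2}}{5823}$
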